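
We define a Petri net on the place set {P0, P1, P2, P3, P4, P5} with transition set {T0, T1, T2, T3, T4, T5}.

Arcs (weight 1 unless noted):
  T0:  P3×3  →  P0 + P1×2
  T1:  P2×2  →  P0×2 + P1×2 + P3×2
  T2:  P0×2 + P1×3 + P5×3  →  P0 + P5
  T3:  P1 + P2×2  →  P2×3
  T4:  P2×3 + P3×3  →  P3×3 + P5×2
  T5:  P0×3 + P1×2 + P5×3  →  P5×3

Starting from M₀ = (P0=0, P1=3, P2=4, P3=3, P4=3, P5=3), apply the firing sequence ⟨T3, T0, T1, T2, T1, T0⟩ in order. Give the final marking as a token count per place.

step 1: fire T3:  (P0=0, P1=3, P2=4, P3=3, P4=3, P5=3) → (P0=0, P1=2, P2=5, P3=3, P4=3, P5=3)
step 2: fire T0:  (P0=0, P1=2, P2=5, P3=3, P4=3, P5=3) → (P0=1, P1=4, P2=5, P3=0, P4=3, P5=3)
step 3: fire T1:  (P0=1, P1=4, P2=5, P3=0, P4=3, P5=3) → (P0=3, P1=6, P2=3, P3=2, P4=3, P5=3)
step 4: fire T2:  (P0=3, P1=6, P2=3, P3=2, P4=3, P5=3) → (P0=2, P1=3, P2=3, P3=2, P4=3, P5=1)
step 5: fire T1:  (P0=2, P1=3, P2=3, P3=2, P4=3, P5=1) → (P0=4, P1=5, P2=1, P3=4, P4=3, P5=1)
step 6: fire T0:  (P0=4, P1=5, P2=1, P3=4, P4=3, P5=1) → (P0=5, P1=7, P2=1, P3=1, P4=3, P5=1)

(P0=5, P1=7, P2=1, P3=1, P4=3, P5=1)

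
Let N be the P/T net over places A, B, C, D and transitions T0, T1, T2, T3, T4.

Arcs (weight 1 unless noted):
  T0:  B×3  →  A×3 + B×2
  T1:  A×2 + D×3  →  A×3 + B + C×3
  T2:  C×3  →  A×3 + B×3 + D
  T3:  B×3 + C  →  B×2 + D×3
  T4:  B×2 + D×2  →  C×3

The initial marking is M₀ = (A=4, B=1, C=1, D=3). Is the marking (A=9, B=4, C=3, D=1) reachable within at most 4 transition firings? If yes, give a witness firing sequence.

depth 0: 1 marking
depth 1: 2 markings reached so far
depth 2: 3 markings reached so far
depth 3: 5 markings reached so far
depth 4: 9 markings reached so far
target is not among the 9 markings reachable within 4 steps

NO — not reachable within 4 firings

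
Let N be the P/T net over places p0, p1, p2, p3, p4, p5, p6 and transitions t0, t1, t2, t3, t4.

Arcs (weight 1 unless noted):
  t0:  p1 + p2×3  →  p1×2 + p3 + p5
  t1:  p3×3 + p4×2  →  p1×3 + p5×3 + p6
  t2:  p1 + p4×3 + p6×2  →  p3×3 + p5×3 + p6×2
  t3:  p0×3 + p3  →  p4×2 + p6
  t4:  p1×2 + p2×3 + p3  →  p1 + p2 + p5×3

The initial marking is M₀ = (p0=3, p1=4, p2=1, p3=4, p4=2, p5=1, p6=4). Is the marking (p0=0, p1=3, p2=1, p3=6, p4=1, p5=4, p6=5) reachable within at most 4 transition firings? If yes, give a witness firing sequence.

YES — reachable via ⟨t3, t2⟩ (2 firings)

step 1: fire t3:  (p0=3, p1=4, p2=1, p3=4, p4=2, p5=1, p6=4) → (p0=0, p1=4, p2=1, p3=3, p4=4, p5=1, p6=5)
step 2: fire t2:  (p0=0, p1=4, p2=1, p3=3, p4=4, p5=1, p6=5) → (p0=0, p1=3, p2=1, p3=6, p4=1, p5=4, p6=5)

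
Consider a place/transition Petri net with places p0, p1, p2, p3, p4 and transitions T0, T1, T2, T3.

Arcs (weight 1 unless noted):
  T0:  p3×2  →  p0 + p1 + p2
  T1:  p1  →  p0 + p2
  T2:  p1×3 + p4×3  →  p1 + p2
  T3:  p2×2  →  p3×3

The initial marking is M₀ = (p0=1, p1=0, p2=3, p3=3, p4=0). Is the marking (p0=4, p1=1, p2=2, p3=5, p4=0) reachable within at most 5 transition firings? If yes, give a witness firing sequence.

step 1: fire T0:  (p0=1, p1=0, p2=3, p3=3, p4=0) → (p0=2, p1=1, p2=4, p3=1, p4=0)
step 2: fire T1:  (p0=2, p1=1, p2=4, p3=1, p4=0) → (p0=3, p1=0, p2=5, p3=1, p4=0)
step 3: fire T3:  (p0=3, p1=0, p2=5, p3=1, p4=0) → (p0=3, p1=0, p2=3, p3=4, p4=0)
step 4: fire T0:  (p0=3, p1=0, p2=3, p3=4, p4=0) → (p0=4, p1=1, p2=4, p3=2, p4=0)
step 5: fire T3:  (p0=4, p1=1, p2=4, p3=2, p4=0) → (p0=4, p1=1, p2=2, p3=5, p4=0)

YES — reachable via ⟨T0, T1, T3, T0, T3⟩ (5 firings)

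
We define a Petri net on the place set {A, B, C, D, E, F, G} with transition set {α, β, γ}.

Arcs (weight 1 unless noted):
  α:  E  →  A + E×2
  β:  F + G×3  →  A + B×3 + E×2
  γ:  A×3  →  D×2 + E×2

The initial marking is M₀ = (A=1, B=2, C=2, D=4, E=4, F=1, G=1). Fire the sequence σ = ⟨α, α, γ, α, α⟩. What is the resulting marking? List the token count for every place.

(A=2, B=2, C=2, D=6, E=10, F=1, G=1)

step 1: fire α:  (A=1, B=2, C=2, D=4, E=4, F=1, G=1) → (A=2, B=2, C=2, D=4, E=5, F=1, G=1)
step 2: fire α:  (A=2, B=2, C=2, D=4, E=5, F=1, G=1) → (A=3, B=2, C=2, D=4, E=6, F=1, G=1)
step 3: fire γ:  (A=3, B=2, C=2, D=4, E=6, F=1, G=1) → (A=0, B=2, C=2, D=6, E=8, F=1, G=1)
step 4: fire α:  (A=0, B=2, C=2, D=6, E=8, F=1, G=1) → (A=1, B=2, C=2, D=6, E=9, F=1, G=1)
step 5: fire α:  (A=1, B=2, C=2, D=6, E=9, F=1, G=1) → (A=2, B=2, C=2, D=6, E=10, F=1, G=1)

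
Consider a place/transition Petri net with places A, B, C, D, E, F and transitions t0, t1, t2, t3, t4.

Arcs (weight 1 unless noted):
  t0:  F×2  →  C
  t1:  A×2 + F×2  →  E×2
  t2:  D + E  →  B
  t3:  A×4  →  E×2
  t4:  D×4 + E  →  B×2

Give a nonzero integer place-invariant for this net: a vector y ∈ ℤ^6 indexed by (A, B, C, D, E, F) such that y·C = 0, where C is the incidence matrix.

Incidence matrix C (rows=places, cols=transitions):
       t0   t1   t2   t3   t4
    A   0   -2    0   -4    0
    B   0    0    1    0    2
    C   1    0    0    0    0
    D   0    0   -1    0   -4
    E   0    2   -1    2   -1
    F  -2   -2    0    0    0

Candidate y = [1, 3, 2, 1, 2, 1]; check y·C column-wise:
  col t0: 1·0 + 3·0 + 2·1 + 1·0 + 2·0 + 1·-2 = 0
  col t1: 1·-2 + 3·0 + 2·0 + 1·0 + 2·2 + 1·-2 = 0
  col t2: 1·0 + 3·1 + 2·0 + 1·-1 + 2·-1 + 1·0 = 0
  col t3: 1·-4 + 3·0 + 2·0 + 1·0 + 2·2 + 1·0 = 0
  col t4: 1·0 + 3·2 + 2·0 + 1·-4 + 2·-1 + 1·0 = 0

y = (A:1, B:3, C:2, D:1, E:2, F:1)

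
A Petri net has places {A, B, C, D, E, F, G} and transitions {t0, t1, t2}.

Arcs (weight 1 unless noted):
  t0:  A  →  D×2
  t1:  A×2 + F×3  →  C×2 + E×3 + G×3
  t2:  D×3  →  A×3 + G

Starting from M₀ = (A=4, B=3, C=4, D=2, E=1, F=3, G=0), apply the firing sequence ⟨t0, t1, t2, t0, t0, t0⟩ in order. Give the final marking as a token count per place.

(A=1, B=3, C=6, D=7, E=4, F=0, G=4)

step 1: fire t0:  (A=4, B=3, C=4, D=2, E=1, F=3, G=0) → (A=3, B=3, C=4, D=4, E=1, F=3, G=0)
step 2: fire t1:  (A=3, B=3, C=4, D=4, E=1, F=3, G=0) → (A=1, B=3, C=6, D=4, E=4, F=0, G=3)
step 3: fire t2:  (A=1, B=3, C=6, D=4, E=4, F=0, G=3) → (A=4, B=3, C=6, D=1, E=4, F=0, G=4)
step 4: fire t0:  (A=4, B=3, C=6, D=1, E=4, F=0, G=4) → (A=3, B=3, C=6, D=3, E=4, F=0, G=4)
step 5: fire t0:  (A=3, B=3, C=6, D=3, E=4, F=0, G=4) → (A=2, B=3, C=6, D=5, E=4, F=0, G=4)
step 6: fire t0:  (A=2, B=3, C=6, D=5, E=4, F=0, G=4) → (A=1, B=3, C=6, D=7, E=4, F=0, G=4)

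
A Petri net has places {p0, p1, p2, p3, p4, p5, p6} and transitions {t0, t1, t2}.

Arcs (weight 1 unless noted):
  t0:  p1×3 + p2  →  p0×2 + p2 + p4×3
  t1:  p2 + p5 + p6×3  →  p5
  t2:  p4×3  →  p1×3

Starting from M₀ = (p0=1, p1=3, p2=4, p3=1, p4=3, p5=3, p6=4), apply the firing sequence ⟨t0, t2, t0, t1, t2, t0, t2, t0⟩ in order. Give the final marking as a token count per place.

(p0=9, p1=0, p2=3, p3=1, p4=6, p5=3, p6=1)

step 1: fire t0:  (p0=1, p1=3, p2=4, p3=1, p4=3, p5=3, p6=4) → (p0=3, p1=0, p2=4, p3=1, p4=6, p5=3, p6=4)
step 2: fire t2:  (p0=3, p1=0, p2=4, p3=1, p4=6, p5=3, p6=4) → (p0=3, p1=3, p2=4, p3=1, p4=3, p5=3, p6=4)
step 3: fire t0:  (p0=3, p1=3, p2=4, p3=1, p4=3, p5=3, p6=4) → (p0=5, p1=0, p2=4, p3=1, p4=6, p5=3, p6=4)
step 4: fire t1:  (p0=5, p1=0, p2=4, p3=1, p4=6, p5=3, p6=4) → (p0=5, p1=0, p2=3, p3=1, p4=6, p5=3, p6=1)
step 5: fire t2:  (p0=5, p1=0, p2=3, p3=1, p4=6, p5=3, p6=1) → (p0=5, p1=3, p2=3, p3=1, p4=3, p5=3, p6=1)
step 6: fire t0:  (p0=5, p1=3, p2=3, p3=1, p4=3, p5=3, p6=1) → (p0=7, p1=0, p2=3, p3=1, p4=6, p5=3, p6=1)
step 7: fire t2:  (p0=7, p1=0, p2=3, p3=1, p4=6, p5=3, p6=1) → (p0=7, p1=3, p2=3, p3=1, p4=3, p5=3, p6=1)
step 8: fire t0:  (p0=7, p1=3, p2=3, p3=1, p4=3, p5=3, p6=1) → (p0=9, p1=0, p2=3, p3=1, p4=6, p5=3, p6=1)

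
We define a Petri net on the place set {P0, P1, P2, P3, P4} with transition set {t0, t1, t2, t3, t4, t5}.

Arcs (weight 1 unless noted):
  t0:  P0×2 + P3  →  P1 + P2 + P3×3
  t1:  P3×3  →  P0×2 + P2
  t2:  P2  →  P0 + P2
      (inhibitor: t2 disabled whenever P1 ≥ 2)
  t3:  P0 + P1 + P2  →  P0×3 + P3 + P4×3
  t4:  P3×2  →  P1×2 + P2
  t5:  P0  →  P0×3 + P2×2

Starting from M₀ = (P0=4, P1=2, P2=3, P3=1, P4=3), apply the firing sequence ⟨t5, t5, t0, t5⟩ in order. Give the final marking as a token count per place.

(P0=8, P1=3, P2=10, P3=3, P4=3)

step 1: fire t5:  (P0=4, P1=2, P2=3, P3=1, P4=3) → (P0=6, P1=2, P2=5, P3=1, P4=3)
step 2: fire t5:  (P0=6, P1=2, P2=5, P3=1, P4=3) → (P0=8, P1=2, P2=7, P3=1, P4=3)
step 3: fire t0:  (P0=8, P1=2, P2=7, P3=1, P4=3) → (P0=6, P1=3, P2=8, P3=3, P4=3)
step 4: fire t5:  (P0=6, P1=3, P2=8, P3=3, P4=3) → (P0=8, P1=3, P2=10, P3=3, P4=3)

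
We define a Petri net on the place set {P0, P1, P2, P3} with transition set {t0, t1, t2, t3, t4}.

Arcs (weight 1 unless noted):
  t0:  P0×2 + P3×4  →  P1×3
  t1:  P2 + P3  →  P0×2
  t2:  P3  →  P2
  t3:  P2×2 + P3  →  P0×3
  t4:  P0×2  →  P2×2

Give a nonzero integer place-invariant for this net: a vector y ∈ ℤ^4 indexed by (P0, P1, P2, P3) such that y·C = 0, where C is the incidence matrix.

Incidence matrix C (rows=places, cols=transitions):
       t0   t1   t2   t3   t4
   P0  -2    2    0    3   -2
   P1   3    0    0    0    0
   P2   0   -1    1   -2    2
   P3  -4   -1   -1   -1    0

Candidate y = [1, 2, 1, 1]; check y·C column-wise:
  col t0: 1·-2 + 2·3 + 1·0 + 1·-4 = 0
  col t1: 1·2 + 2·0 + 1·-1 + 1·-1 = 0
  col t2: 1·0 + 2·0 + 1·1 + 1·-1 = 0
  col t3: 1·3 + 2·0 + 1·-2 + 1·-1 = 0
  col t4: 1·-2 + 2·0 + 1·2 + 1·0 = 0

y = (P0:1, P1:2, P2:1, P3:1)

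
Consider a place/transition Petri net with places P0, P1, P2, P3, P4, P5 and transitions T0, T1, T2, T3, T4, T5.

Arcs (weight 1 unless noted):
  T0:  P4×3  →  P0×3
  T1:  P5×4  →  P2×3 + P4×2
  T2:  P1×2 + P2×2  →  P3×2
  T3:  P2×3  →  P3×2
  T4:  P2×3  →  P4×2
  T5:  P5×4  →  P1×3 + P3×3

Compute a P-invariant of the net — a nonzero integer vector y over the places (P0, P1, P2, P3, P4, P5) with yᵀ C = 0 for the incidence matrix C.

Incidence matrix C (rows=places, cols=transitions):
       T0   T1   T2   T3   T4   T5
   P0   3    0    0    0    0    0
   P1   0    0   -2    0    0    3
   P2   0    3   -2   -3   -3    0
   P3   0    0    2    2    0    3
   P4  -3    2    0    0    2    0
   P5   0   -4    0    0    0   -4

Candidate y = [3, 1, 2, 3, 3, 3]; check y·C column-wise:
  col T0: 3·3 + 1·0 + 2·0 + 3·0 + 3·-3 + 3·0 = 0
  col T1: 3·0 + 1·0 + 2·3 + 3·0 + 3·2 + 3·-4 = 0
  col T2: 3·0 + 1·-2 + 2·-2 + 3·2 + 3·0 + 3·0 = 0
  col T3: 3·0 + 1·0 + 2·-3 + 3·2 + 3·0 + 3·0 = 0
  col T4: 3·0 + 1·0 + 2·-3 + 3·0 + 3·2 + 3·0 = 0
  col T5: 3·0 + 1·3 + 2·0 + 3·3 + 3·0 + 3·-4 = 0

y = (P0:3, P1:1, P2:2, P3:3, P4:3, P5:3)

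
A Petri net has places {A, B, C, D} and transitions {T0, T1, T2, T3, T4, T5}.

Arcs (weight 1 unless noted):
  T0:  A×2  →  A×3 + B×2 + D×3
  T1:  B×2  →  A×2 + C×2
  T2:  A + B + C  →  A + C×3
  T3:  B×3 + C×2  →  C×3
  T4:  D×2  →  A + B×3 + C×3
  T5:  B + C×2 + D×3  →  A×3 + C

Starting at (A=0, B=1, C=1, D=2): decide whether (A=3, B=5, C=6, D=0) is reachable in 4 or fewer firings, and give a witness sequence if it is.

depth 0: 1 marking
depth 1: 2 markings reached so far
depth 2: 5 markings reached so far
depth 3: 10 markings reached so far
depth 4: 18 markings reached so far
target is not among the 18 markings reachable within 4 steps

NO — not reachable within 4 firings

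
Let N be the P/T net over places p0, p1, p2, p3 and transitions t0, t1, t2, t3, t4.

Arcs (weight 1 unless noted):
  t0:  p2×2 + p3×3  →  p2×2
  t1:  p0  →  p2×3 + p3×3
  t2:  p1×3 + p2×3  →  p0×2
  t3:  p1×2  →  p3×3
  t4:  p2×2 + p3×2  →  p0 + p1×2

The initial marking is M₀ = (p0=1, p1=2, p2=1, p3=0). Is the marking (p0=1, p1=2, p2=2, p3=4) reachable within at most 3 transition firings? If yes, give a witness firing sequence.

YES — reachable via ⟨t1, t3, t4⟩ (3 firings)

step 1: fire t1:  (p0=1, p1=2, p2=1, p3=0) → (p0=0, p1=2, p2=4, p3=3)
step 2: fire t3:  (p0=0, p1=2, p2=4, p3=3) → (p0=0, p1=0, p2=4, p3=6)
step 3: fire t4:  (p0=0, p1=0, p2=4, p3=6) → (p0=1, p1=2, p2=2, p3=4)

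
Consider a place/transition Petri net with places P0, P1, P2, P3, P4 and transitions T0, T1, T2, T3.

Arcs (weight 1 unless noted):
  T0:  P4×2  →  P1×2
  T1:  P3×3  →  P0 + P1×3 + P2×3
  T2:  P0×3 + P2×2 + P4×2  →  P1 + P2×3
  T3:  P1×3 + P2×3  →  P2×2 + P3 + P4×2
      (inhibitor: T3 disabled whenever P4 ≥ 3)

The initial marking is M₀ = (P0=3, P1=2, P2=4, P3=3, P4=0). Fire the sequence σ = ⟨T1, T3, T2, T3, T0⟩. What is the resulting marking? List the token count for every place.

step 1: fire T1:  (P0=3, P1=2, P2=4, P3=3, P4=0) → (P0=4, P1=5, P2=7, P3=0, P4=0)
step 2: fire T3:  (P0=4, P1=5, P2=7, P3=0, P4=0) → (P0=4, P1=2, P2=6, P3=1, P4=2)
step 3: fire T2:  (P0=4, P1=2, P2=6, P3=1, P4=2) → (P0=1, P1=3, P2=7, P3=1, P4=0)
step 4: fire T3:  (P0=1, P1=3, P2=7, P3=1, P4=0) → (P0=1, P1=0, P2=6, P3=2, P4=2)
step 5: fire T0:  (P0=1, P1=0, P2=6, P3=2, P4=2) → (P0=1, P1=2, P2=6, P3=2, P4=0)

(P0=1, P1=2, P2=6, P3=2, P4=0)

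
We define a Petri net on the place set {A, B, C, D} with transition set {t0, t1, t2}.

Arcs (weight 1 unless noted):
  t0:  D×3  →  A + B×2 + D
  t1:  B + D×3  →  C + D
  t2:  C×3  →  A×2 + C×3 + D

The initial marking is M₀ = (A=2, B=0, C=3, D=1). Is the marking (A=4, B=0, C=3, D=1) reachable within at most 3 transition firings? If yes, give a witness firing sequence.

NO — not reachable within 3 firings

depth 0: 1 marking
depth 1: 2 markings reached so far
depth 2: 3 markings reached so far
depth 3: 5 markings reached so far
target is not among the 5 markings reachable within 3 steps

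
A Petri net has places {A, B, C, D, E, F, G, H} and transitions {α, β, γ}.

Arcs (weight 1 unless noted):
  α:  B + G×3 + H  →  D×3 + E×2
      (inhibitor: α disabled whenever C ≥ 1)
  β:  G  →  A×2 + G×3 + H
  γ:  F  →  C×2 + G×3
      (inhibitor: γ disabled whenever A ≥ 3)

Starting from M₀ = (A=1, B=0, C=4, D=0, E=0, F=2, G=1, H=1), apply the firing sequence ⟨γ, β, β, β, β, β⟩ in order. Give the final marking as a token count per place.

step 1: fire γ:  (A=1, B=0, C=4, D=0, E=0, F=2, G=1, H=1) → (A=1, B=0, C=6, D=0, E=0, F=1, G=4, H=1)
step 2: fire β:  (A=1, B=0, C=6, D=0, E=0, F=1, G=4, H=1) → (A=3, B=0, C=6, D=0, E=0, F=1, G=6, H=2)
step 3: fire β:  (A=3, B=0, C=6, D=0, E=0, F=1, G=6, H=2) → (A=5, B=0, C=6, D=0, E=0, F=1, G=8, H=3)
step 4: fire β:  (A=5, B=0, C=6, D=0, E=0, F=1, G=8, H=3) → (A=7, B=0, C=6, D=0, E=0, F=1, G=10, H=4)
step 5: fire β:  (A=7, B=0, C=6, D=0, E=0, F=1, G=10, H=4) → (A=9, B=0, C=6, D=0, E=0, F=1, G=12, H=5)
step 6: fire β:  (A=9, B=0, C=6, D=0, E=0, F=1, G=12, H=5) → (A=11, B=0, C=6, D=0, E=0, F=1, G=14, H=6)

(A=11, B=0, C=6, D=0, E=0, F=1, G=14, H=6)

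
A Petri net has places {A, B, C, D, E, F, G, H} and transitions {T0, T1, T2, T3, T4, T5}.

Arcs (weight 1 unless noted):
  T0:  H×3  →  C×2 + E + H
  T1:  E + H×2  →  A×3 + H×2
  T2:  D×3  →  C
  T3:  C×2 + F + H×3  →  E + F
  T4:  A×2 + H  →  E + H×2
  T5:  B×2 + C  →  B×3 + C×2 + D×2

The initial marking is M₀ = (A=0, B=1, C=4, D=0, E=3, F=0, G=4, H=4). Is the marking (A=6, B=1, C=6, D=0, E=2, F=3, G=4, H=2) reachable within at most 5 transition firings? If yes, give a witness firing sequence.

depth 0: 1 marking
depth 1: 3 markings reached so far
depth 2: 6 markings reached so far
depth 3: 10 markings reached so far
depth 4: 15 markings reached so far
depth 5: 22 markings reached so far
target is not among the 22 markings reachable within 5 steps

NO — not reachable within 5 firings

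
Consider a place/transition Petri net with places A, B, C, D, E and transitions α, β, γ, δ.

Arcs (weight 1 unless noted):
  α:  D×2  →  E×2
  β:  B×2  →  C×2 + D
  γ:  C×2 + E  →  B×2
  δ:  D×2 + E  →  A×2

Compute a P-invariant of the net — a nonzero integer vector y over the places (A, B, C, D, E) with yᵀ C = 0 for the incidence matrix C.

y = (A:0, B:1, C:1, D:0, E:0)

Incidence matrix C (rows=places, cols=transitions):
        α    β    γ    δ
    A   0    0    0    2
    B   0   -2    2    0
    C   0    2   -2    0
    D  -2    1    0   -2
    E   2    0   -1   -1

Candidate y = [0, 1, 1, 0, 0]; check y·C column-wise:
  col α: 1·0 + 1·0 + 0·-2 + 0·2 = 0
  col β: 1·-2 + 1·2 + 0·1 = 0
  col γ: 1·2 + 1·-2 + 0·-1 = 0
  col δ: 0·2 + 1·0 + 1·0 + 0·-2 + 0·-1 = 0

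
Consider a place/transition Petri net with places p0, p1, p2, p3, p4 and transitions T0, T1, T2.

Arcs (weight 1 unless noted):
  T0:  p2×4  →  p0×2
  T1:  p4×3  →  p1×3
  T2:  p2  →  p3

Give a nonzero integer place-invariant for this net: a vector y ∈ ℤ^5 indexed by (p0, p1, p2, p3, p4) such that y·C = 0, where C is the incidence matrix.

Incidence matrix C (rows=places, cols=transitions):
       T0   T1   T2
   p0   2    0    0
   p1   0    3    0
   p2  -4    0   -1
   p3   0    0    1
   p4   0   -3    0

Candidate y = [2, 0, 1, 1, 0]; check y·C column-wise:
  col T0: 2·2 + 1·-4 + 1·0 = 0
  col T1: 2·0 + 0·3 + 1·0 + 1·0 + 0·-3 = 0
  col T2: 2·0 + 1·-1 + 1·1 = 0

y = (p0:2, p1:0, p2:1, p3:1, p4:0)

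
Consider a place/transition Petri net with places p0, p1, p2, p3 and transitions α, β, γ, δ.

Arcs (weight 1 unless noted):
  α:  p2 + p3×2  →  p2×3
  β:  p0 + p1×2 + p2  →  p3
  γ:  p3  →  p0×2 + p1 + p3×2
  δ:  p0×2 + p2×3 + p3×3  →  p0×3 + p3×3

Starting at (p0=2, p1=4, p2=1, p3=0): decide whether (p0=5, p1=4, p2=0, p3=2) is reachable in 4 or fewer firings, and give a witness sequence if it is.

NO — not reachable within 4 firings

depth 0: 1 marking
depth 1: 2 markings reached so far
depth 2: 3 markings reached so far
depth 3: 4 markings reached so far
depth 4: 5 markings reached so far
target is not among the 5 markings reachable within 4 steps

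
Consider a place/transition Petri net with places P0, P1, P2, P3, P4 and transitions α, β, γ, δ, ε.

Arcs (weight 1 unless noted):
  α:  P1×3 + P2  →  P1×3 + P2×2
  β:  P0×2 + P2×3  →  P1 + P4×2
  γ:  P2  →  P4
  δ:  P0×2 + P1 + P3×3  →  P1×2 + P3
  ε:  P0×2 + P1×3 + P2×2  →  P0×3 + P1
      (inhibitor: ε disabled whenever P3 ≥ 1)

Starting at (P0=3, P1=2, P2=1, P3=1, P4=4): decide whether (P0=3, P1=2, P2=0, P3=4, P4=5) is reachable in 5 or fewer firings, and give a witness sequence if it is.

depth 0: 1 marking
depth 1: 2 markings reached so far
depth 2: 2 markings reached so far
(frontier empty at depth 2; search complete)
target is not among the 2 markings reachable within 5 steps

NO — not reachable within 5 firings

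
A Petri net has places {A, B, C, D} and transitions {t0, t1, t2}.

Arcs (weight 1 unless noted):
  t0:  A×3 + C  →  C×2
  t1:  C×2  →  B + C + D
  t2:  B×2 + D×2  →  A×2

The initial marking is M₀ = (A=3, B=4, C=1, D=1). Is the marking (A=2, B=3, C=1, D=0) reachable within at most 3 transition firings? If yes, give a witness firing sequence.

step 1: fire t0:  (A=3, B=4, C=1, D=1) → (A=0, B=4, C=2, D=1)
step 2: fire t1:  (A=0, B=4, C=2, D=1) → (A=0, B=5, C=1, D=2)
step 3: fire t2:  (A=0, B=5, C=1, D=2) → (A=2, B=3, C=1, D=0)

YES — reachable via ⟨t0, t1, t2⟩ (3 firings)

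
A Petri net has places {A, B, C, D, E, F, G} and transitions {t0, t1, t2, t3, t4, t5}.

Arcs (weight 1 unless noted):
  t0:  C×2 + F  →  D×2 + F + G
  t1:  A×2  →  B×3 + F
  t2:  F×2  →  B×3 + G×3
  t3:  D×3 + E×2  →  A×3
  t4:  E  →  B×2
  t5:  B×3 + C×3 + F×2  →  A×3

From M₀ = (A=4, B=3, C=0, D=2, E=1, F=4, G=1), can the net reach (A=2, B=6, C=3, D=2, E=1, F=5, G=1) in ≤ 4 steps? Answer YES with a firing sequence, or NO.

depth 0: 1 marking
depth 1: 4 markings reached so far
depth 2: 9 markings reached so far
depth 3: 14 markings reached so far
depth 4: 17 markings reached so far
target is not among the 17 markings reachable within 4 steps

NO — not reachable within 4 firings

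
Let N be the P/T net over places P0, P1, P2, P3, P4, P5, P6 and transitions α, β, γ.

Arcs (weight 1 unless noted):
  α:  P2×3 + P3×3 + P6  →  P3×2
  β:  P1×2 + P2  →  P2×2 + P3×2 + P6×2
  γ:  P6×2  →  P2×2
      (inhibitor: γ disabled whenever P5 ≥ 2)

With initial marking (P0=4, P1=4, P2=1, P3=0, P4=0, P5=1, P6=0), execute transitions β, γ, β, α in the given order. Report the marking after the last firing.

(P0=4, P1=0, P2=2, P3=3, P4=0, P5=1, P6=1)

step 1: fire β:  (P0=4, P1=4, P2=1, P3=0, P4=0, P5=1, P6=0) → (P0=4, P1=2, P2=2, P3=2, P4=0, P5=1, P6=2)
step 2: fire γ:  (P0=4, P1=2, P2=2, P3=2, P4=0, P5=1, P6=2) → (P0=4, P1=2, P2=4, P3=2, P4=0, P5=1, P6=0)
step 3: fire β:  (P0=4, P1=2, P2=4, P3=2, P4=0, P5=1, P6=0) → (P0=4, P1=0, P2=5, P3=4, P4=0, P5=1, P6=2)
step 4: fire α:  (P0=4, P1=0, P2=5, P3=4, P4=0, P5=1, P6=2) → (P0=4, P1=0, P2=2, P3=3, P4=0, P5=1, P6=1)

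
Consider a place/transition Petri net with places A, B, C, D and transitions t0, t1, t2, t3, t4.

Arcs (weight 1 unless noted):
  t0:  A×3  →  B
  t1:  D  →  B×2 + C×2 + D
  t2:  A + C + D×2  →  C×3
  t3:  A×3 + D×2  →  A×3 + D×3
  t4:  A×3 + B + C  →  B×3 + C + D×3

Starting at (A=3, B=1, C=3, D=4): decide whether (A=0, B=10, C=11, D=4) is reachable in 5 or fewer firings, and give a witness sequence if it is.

YES — reachable via ⟨t0, t1, t1, t1, t1⟩ (5 firings)

step 1: fire t0:  (A=3, B=1, C=3, D=4) → (A=0, B=2, C=3, D=4)
step 2: fire t1:  (A=0, B=2, C=3, D=4) → (A=0, B=4, C=5, D=4)
step 3: fire t1:  (A=0, B=4, C=5, D=4) → (A=0, B=6, C=7, D=4)
step 4: fire t1:  (A=0, B=6, C=7, D=4) → (A=0, B=8, C=9, D=4)
step 5: fire t1:  (A=0, B=8, C=9, D=4) → (A=0, B=10, C=11, D=4)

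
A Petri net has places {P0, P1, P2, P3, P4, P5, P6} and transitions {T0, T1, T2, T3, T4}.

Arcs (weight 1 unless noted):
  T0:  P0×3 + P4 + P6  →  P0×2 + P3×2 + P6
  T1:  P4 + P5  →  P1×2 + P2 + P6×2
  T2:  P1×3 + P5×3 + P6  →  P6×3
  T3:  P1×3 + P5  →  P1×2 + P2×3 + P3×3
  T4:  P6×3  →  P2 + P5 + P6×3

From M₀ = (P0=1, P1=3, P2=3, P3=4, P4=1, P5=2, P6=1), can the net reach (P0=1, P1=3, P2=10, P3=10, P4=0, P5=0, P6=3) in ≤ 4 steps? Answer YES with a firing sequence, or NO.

depth 0: 1 marking
depth 1: 3 markings reached so far
depth 2: 5 markings reached so far
depth 3: 7 markings reached so far
depth 4: 11 markings reached so far
target is not among the 11 markings reachable within 4 steps

NO — not reachable within 4 firings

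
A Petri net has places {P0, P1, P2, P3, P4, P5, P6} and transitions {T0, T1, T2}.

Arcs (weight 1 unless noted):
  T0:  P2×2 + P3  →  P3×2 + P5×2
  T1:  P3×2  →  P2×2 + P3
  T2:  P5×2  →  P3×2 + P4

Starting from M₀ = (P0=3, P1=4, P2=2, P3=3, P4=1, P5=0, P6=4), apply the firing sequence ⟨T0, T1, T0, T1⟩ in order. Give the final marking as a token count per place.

step 1: fire T0:  (P0=3, P1=4, P2=2, P3=3, P4=1, P5=0, P6=4) → (P0=3, P1=4, P2=0, P3=4, P4=1, P5=2, P6=4)
step 2: fire T1:  (P0=3, P1=4, P2=0, P3=4, P4=1, P5=2, P6=4) → (P0=3, P1=4, P2=2, P3=3, P4=1, P5=2, P6=4)
step 3: fire T0:  (P0=3, P1=4, P2=2, P3=3, P4=1, P5=2, P6=4) → (P0=3, P1=4, P2=0, P3=4, P4=1, P5=4, P6=4)
step 4: fire T1:  (P0=3, P1=4, P2=0, P3=4, P4=1, P5=4, P6=4) → (P0=3, P1=4, P2=2, P3=3, P4=1, P5=4, P6=4)

(P0=3, P1=4, P2=2, P3=3, P4=1, P5=4, P6=4)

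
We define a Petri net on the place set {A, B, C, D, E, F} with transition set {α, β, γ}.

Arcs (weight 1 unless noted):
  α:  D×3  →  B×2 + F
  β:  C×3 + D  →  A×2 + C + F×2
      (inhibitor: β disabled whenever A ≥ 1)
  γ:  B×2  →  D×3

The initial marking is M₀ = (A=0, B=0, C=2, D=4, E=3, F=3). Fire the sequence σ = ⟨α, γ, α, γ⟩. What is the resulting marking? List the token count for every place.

(A=0, B=0, C=2, D=4, E=3, F=5)

step 1: fire α:  (A=0, B=0, C=2, D=4, E=3, F=3) → (A=0, B=2, C=2, D=1, E=3, F=4)
step 2: fire γ:  (A=0, B=2, C=2, D=1, E=3, F=4) → (A=0, B=0, C=2, D=4, E=3, F=4)
step 3: fire α:  (A=0, B=0, C=2, D=4, E=3, F=4) → (A=0, B=2, C=2, D=1, E=3, F=5)
step 4: fire γ:  (A=0, B=2, C=2, D=1, E=3, F=5) → (A=0, B=0, C=2, D=4, E=3, F=5)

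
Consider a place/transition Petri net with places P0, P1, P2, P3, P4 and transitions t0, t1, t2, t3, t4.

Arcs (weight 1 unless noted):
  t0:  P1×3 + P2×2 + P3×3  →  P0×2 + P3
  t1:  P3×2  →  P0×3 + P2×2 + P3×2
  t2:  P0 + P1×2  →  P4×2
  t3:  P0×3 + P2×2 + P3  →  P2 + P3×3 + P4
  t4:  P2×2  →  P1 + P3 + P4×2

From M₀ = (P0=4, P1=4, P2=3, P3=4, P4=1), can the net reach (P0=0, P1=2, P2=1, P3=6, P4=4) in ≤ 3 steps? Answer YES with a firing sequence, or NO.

NO — not reachable within 3 firings

depth 0: 1 marking
depth 1: 6 markings reached so far
depth 2: 16 markings reached so far
depth 3: 31 markings reached so far
target is not among the 31 markings reachable within 3 steps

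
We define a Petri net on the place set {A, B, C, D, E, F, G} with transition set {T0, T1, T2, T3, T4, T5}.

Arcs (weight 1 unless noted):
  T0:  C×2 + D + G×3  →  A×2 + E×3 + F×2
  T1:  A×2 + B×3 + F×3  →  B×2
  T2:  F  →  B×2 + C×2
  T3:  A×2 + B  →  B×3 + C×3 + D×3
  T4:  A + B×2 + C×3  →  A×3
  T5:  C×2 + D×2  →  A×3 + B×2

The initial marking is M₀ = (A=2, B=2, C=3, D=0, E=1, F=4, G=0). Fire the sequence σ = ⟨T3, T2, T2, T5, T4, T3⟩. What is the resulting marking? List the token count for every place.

step 1: fire T3:  (A=2, B=2, C=3, D=0, E=1, F=4, G=0) → (A=0, B=4, C=6, D=3, E=1, F=4, G=0)
step 2: fire T2:  (A=0, B=4, C=6, D=3, E=1, F=4, G=0) → (A=0, B=6, C=8, D=3, E=1, F=3, G=0)
step 3: fire T2:  (A=0, B=6, C=8, D=3, E=1, F=3, G=0) → (A=0, B=8, C=10, D=3, E=1, F=2, G=0)
step 4: fire T5:  (A=0, B=8, C=10, D=3, E=1, F=2, G=0) → (A=3, B=10, C=8, D=1, E=1, F=2, G=0)
step 5: fire T4:  (A=3, B=10, C=8, D=1, E=1, F=2, G=0) → (A=5, B=8, C=5, D=1, E=1, F=2, G=0)
step 6: fire T3:  (A=5, B=8, C=5, D=1, E=1, F=2, G=0) → (A=3, B=10, C=8, D=4, E=1, F=2, G=0)

(A=3, B=10, C=8, D=4, E=1, F=2, G=0)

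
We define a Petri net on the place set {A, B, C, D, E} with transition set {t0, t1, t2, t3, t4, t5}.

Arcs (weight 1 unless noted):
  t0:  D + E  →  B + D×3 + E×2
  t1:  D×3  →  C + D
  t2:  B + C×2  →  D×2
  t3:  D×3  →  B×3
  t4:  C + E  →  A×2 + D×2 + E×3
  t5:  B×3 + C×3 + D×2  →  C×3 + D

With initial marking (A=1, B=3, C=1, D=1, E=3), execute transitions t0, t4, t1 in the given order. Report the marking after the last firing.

(A=3, B=4, C=1, D=3, E=6)

step 1: fire t0:  (A=1, B=3, C=1, D=1, E=3) → (A=1, B=4, C=1, D=3, E=4)
step 2: fire t4:  (A=1, B=4, C=1, D=3, E=4) → (A=3, B=4, C=0, D=5, E=6)
step 3: fire t1:  (A=3, B=4, C=0, D=5, E=6) → (A=3, B=4, C=1, D=3, E=6)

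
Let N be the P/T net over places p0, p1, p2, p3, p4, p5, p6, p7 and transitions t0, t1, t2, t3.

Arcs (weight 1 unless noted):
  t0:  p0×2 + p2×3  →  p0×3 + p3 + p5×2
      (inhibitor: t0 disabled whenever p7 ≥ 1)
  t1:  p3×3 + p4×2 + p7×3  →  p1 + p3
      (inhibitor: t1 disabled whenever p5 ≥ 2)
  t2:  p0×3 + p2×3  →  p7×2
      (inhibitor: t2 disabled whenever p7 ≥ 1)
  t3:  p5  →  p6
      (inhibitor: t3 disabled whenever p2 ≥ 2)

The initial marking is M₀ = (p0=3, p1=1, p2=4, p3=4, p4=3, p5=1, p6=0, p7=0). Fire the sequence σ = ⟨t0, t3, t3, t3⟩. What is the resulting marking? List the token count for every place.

step 1: fire t0:  (p0=3, p1=1, p2=4, p3=4, p4=3, p5=1, p6=0, p7=0) → (p0=4, p1=1, p2=1, p3=5, p4=3, p5=3, p6=0, p7=0)
step 2: fire t3:  (p0=4, p1=1, p2=1, p3=5, p4=3, p5=3, p6=0, p7=0) → (p0=4, p1=1, p2=1, p3=5, p4=3, p5=2, p6=1, p7=0)
step 3: fire t3:  (p0=4, p1=1, p2=1, p3=5, p4=3, p5=2, p6=1, p7=0) → (p0=4, p1=1, p2=1, p3=5, p4=3, p5=1, p6=2, p7=0)
step 4: fire t3:  (p0=4, p1=1, p2=1, p3=5, p4=3, p5=1, p6=2, p7=0) → (p0=4, p1=1, p2=1, p3=5, p4=3, p5=0, p6=3, p7=0)

(p0=4, p1=1, p2=1, p3=5, p4=3, p5=0, p6=3, p7=0)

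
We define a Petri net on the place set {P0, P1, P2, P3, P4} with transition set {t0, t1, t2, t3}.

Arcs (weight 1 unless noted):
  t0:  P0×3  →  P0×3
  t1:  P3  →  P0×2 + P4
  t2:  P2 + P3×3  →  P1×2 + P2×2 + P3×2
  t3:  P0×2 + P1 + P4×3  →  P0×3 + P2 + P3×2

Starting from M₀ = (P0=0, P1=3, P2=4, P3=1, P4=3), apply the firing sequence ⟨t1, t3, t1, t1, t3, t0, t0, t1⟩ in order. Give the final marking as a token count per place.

(P0=10, P1=1, P2=6, P3=1, P4=1)

step 1: fire t1:  (P0=0, P1=3, P2=4, P3=1, P4=3) → (P0=2, P1=3, P2=4, P3=0, P4=4)
step 2: fire t3:  (P0=2, P1=3, P2=4, P3=0, P4=4) → (P0=3, P1=2, P2=5, P3=2, P4=1)
step 3: fire t1:  (P0=3, P1=2, P2=5, P3=2, P4=1) → (P0=5, P1=2, P2=5, P3=1, P4=2)
step 4: fire t1:  (P0=5, P1=2, P2=5, P3=1, P4=2) → (P0=7, P1=2, P2=5, P3=0, P4=3)
step 5: fire t3:  (P0=7, P1=2, P2=5, P3=0, P4=3) → (P0=8, P1=1, P2=6, P3=2, P4=0)
step 6: fire t0:  (P0=8, P1=1, P2=6, P3=2, P4=0) → (P0=8, P1=1, P2=6, P3=2, P4=0)
step 7: fire t0:  (P0=8, P1=1, P2=6, P3=2, P4=0) → (P0=8, P1=1, P2=6, P3=2, P4=0)
step 8: fire t1:  (P0=8, P1=1, P2=6, P3=2, P4=0) → (P0=10, P1=1, P2=6, P3=1, P4=1)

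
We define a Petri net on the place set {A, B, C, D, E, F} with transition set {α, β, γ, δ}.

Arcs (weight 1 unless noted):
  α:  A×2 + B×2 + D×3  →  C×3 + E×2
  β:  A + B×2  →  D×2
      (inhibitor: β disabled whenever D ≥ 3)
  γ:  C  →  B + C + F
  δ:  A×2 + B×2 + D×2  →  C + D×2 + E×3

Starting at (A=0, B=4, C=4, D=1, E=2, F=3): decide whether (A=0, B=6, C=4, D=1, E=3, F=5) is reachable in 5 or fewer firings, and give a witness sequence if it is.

depth 0: 1 marking
depth 1: 2 markings reached so far
depth 2: 3 markings reached so far
depth 3: 4 markings reached so far
depth 4: 5 markings reached so far
depth 5: 6 markings reached so far
target is not among the 6 markings reachable within 5 steps

NO — not reachable within 5 firings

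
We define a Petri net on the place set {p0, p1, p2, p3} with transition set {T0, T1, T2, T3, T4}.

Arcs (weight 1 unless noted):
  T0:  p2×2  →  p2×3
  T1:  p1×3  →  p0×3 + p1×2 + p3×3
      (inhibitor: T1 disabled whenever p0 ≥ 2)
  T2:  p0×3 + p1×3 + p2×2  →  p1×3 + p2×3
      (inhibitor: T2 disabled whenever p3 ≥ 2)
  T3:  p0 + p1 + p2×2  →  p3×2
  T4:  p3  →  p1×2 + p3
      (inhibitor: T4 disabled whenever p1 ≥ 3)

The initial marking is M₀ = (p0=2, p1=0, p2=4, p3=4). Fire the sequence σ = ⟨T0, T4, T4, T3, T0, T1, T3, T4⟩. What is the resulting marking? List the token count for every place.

step 1: fire T0:  (p0=2, p1=0, p2=4, p3=4) → (p0=2, p1=0, p2=5, p3=4)
step 2: fire T4:  (p0=2, p1=0, p2=5, p3=4) → (p0=2, p1=2, p2=5, p3=4)
step 3: fire T4:  (p0=2, p1=2, p2=5, p3=4) → (p0=2, p1=4, p2=5, p3=4)
step 4: fire T3:  (p0=2, p1=4, p2=5, p3=4) → (p0=1, p1=3, p2=3, p3=6)
step 5: fire T0:  (p0=1, p1=3, p2=3, p3=6) → (p0=1, p1=3, p2=4, p3=6)
step 6: fire T1:  (p0=1, p1=3, p2=4, p3=6) → (p0=4, p1=2, p2=4, p3=9)
step 7: fire T3:  (p0=4, p1=2, p2=4, p3=9) → (p0=3, p1=1, p2=2, p3=11)
step 8: fire T4:  (p0=3, p1=1, p2=2, p3=11) → (p0=3, p1=3, p2=2, p3=11)

(p0=3, p1=3, p2=2, p3=11)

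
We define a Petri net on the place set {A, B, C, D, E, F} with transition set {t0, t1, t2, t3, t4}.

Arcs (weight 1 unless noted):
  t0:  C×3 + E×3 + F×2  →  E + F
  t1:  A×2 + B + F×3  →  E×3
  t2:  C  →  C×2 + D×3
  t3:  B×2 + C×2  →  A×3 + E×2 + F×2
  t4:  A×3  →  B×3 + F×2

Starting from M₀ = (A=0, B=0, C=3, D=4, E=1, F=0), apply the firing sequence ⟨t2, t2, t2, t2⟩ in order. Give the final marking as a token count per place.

(A=0, B=0, C=7, D=16, E=1, F=0)

step 1: fire t2:  (A=0, B=0, C=3, D=4, E=1, F=0) → (A=0, B=0, C=4, D=7, E=1, F=0)
step 2: fire t2:  (A=0, B=0, C=4, D=7, E=1, F=0) → (A=0, B=0, C=5, D=10, E=1, F=0)
step 3: fire t2:  (A=0, B=0, C=5, D=10, E=1, F=0) → (A=0, B=0, C=6, D=13, E=1, F=0)
step 4: fire t2:  (A=0, B=0, C=6, D=13, E=1, F=0) → (A=0, B=0, C=7, D=16, E=1, F=0)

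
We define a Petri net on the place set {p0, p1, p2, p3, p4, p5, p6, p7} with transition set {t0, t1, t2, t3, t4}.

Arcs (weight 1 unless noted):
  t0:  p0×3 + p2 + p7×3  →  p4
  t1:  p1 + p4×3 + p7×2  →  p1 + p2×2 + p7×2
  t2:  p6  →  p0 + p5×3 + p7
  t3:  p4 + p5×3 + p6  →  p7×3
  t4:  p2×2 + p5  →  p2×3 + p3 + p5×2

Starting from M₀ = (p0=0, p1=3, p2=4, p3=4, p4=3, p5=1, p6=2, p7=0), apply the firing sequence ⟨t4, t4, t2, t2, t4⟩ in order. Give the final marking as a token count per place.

step 1: fire t4:  (p0=0, p1=3, p2=4, p3=4, p4=3, p5=1, p6=2, p7=0) → (p0=0, p1=3, p2=5, p3=5, p4=3, p5=2, p6=2, p7=0)
step 2: fire t4:  (p0=0, p1=3, p2=5, p3=5, p4=3, p5=2, p6=2, p7=0) → (p0=0, p1=3, p2=6, p3=6, p4=3, p5=3, p6=2, p7=0)
step 3: fire t2:  (p0=0, p1=3, p2=6, p3=6, p4=3, p5=3, p6=2, p7=0) → (p0=1, p1=3, p2=6, p3=6, p4=3, p5=6, p6=1, p7=1)
step 4: fire t2:  (p0=1, p1=3, p2=6, p3=6, p4=3, p5=6, p6=1, p7=1) → (p0=2, p1=3, p2=6, p3=6, p4=3, p5=9, p6=0, p7=2)
step 5: fire t4:  (p0=2, p1=3, p2=6, p3=6, p4=3, p5=9, p6=0, p7=2) → (p0=2, p1=3, p2=7, p3=7, p4=3, p5=10, p6=0, p7=2)

(p0=2, p1=3, p2=7, p3=7, p4=3, p5=10, p6=0, p7=2)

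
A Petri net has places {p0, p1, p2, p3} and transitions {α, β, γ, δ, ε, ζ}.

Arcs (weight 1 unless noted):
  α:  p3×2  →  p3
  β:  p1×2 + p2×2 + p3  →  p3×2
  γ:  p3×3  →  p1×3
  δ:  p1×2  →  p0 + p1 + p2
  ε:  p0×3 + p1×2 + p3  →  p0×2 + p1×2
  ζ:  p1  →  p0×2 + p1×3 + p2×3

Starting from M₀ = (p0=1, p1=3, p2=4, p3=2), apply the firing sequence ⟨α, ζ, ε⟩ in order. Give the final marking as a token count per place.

step 1: fire α:  (p0=1, p1=3, p2=4, p3=2) → (p0=1, p1=3, p2=4, p3=1)
step 2: fire ζ:  (p0=1, p1=3, p2=4, p3=1) → (p0=3, p1=5, p2=7, p3=1)
step 3: fire ε:  (p0=3, p1=5, p2=7, p3=1) → (p0=2, p1=5, p2=7, p3=0)

(p0=2, p1=5, p2=7, p3=0)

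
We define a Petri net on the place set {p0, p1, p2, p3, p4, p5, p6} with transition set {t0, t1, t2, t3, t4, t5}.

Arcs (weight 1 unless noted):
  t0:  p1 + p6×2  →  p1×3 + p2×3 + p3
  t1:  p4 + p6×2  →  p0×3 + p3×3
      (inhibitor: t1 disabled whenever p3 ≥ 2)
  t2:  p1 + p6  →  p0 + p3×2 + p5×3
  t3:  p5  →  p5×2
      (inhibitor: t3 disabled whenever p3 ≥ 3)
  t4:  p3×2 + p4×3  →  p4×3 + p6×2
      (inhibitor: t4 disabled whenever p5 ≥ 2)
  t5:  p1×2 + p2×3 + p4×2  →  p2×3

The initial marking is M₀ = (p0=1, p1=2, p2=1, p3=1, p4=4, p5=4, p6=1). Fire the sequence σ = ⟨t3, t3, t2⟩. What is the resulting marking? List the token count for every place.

step 1: fire t3:  (p0=1, p1=2, p2=1, p3=1, p4=4, p5=4, p6=1) → (p0=1, p1=2, p2=1, p3=1, p4=4, p5=5, p6=1)
step 2: fire t3:  (p0=1, p1=2, p2=1, p3=1, p4=4, p5=5, p6=1) → (p0=1, p1=2, p2=1, p3=1, p4=4, p5=6, p6=1)
step 3: fire t2:  (p0=1, p1=2, p2=1, p3=1, p4=4, p5=6, p6=1) → (p0=2, p1=1, p2=1, p3=3, p4=4, p5=9, p6=0)

(p0=2, p1=1, p2=1, p3=3, p4=4, p5=9, p6=0)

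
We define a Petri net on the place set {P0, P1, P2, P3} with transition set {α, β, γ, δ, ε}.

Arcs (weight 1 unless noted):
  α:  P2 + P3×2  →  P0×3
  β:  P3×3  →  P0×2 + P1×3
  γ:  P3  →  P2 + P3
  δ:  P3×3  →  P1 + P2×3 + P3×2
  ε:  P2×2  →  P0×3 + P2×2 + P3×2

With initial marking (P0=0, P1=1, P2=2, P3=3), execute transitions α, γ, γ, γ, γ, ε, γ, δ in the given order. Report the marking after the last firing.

(P0=6, P1=2, P2=9, P3=2)

step 1: fire α:  (P0=0, P1=1, P2=2, P3=3) → (P0=3, P1=1, P2=1, P3=1)
step 2: fire γ:  (P0=3, P1=1, P2=1, P3=1) → (P0=3, P1=1, P2=2, P3=1)
step 3: fire γ:  (P0=3, P1=1, P2=2, P3=1) → (P0=3, P1=1, P2=3, P3=1)
step 4: fire γ:  (P0=3, P1=1, P2=3, P3=1) → (P0=3, P1=1, P2=4, P3=1)
step 5: fire γ:  (P0=3, P1=1, P2=4, P3=1) → (P0=3, P1=1, P2=5, P3=1)
step 6: fire ε:  (P0=3, P1=1, P2=5, P3=1) → (P0=6, P1=1, P2=5, P3=3)
step 7: fire γ:  (P0=6, P1=1, P2=5, P3=3) → (P0=6, P1=1, P2=6, P3=3)
step 8: fire δ:  (P0=6, P1=1, P2=6, P3=3) → (P0=6, P1=2, P2=9, P3=2)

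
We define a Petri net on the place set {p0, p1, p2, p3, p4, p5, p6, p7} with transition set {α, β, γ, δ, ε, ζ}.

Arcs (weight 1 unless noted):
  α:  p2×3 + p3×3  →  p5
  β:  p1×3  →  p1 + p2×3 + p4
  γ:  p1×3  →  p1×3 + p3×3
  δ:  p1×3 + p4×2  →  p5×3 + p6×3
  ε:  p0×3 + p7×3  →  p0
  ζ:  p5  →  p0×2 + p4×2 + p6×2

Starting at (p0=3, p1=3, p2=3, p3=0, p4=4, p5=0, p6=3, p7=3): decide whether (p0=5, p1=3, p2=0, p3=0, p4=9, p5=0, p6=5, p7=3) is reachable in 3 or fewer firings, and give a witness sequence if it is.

depth 0: 1 marking
depth 1: 5 markings reached so far
depth 2: 13 markings reached so far
depth 3: 27 markings reached so far
target is not among the 27 markings reachable within 3 steps

NO — not reachable within 3 firings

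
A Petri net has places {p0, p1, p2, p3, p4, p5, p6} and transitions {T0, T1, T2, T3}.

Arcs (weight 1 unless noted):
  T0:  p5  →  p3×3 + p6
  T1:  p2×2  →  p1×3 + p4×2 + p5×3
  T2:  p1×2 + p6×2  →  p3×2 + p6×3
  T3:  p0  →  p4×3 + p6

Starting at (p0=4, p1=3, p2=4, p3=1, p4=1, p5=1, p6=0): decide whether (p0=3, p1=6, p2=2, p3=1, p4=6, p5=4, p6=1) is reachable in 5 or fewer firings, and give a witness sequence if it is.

step 1: fire T1:  (p0=4, p1=3, p2=4, p3=1, p4=1, p5=1, p6=0) → (p0=4, p1=6, p2=2, p3=1, p4=3, p5=4, p6=0)
step 2: fire T3:  (p0=4, p1=6, p2=2, p3=1, p4=3, p5=4, p6=0) → (p0=3, p1=6, p2=2, p3=1, p4=6, p5=4, p6=1)

YES — reachable via ⟨T1, T3⟩ (2 firings)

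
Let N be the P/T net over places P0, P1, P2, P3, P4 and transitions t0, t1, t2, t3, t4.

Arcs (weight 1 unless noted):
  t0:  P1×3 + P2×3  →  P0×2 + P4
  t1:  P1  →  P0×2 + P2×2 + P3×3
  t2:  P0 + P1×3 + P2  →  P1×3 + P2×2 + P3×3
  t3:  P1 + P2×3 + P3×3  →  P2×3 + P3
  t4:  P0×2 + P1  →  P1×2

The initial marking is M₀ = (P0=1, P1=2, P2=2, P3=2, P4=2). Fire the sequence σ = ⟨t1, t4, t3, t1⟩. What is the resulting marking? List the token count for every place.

step 1: fire t1:  (P0=1, P1=2, P2=2, P3=2, P4=2) → (P0=3, P1=1, P2=4, P3=5, P4=2)
step 2: fire t4:  (P0=3, P1=1, P2=4, P3=5, P4=2) → (P0=1, P1=2, P2=4, P3=5, P4=2)
step 3: fire t3:  (P0=1, P1=2, P2=4, P3=5, P4=2) → (P0=1, P1=1, P2=4, P3=3, P4=2)
step 4: fire t1:  (P0=1, P1=1, P2=4, P3=3, P4=2) → (P0=3, P1=0, P2=6, P3=6, P4=2)

(P0=3, P1=0, P2=6, P3=6, P4=2)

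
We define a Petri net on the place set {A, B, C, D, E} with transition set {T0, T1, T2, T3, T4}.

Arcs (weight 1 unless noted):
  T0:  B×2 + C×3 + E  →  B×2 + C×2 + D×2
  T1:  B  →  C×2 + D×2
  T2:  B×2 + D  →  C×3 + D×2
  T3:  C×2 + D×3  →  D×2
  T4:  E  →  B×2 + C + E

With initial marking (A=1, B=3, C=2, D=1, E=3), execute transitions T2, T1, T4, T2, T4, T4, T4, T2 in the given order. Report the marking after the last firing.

(A=1, B=4, C=17, D=6, E=3)

step 1: fire T2:  (A=1, B=3, C=2, D=1, E=3) → (A=1, B=1, C=5, D=2, E=3)
step 2: fire T1:  (A=1, B=1, C=5, D=2, E=3) → (A=1, B=0, C=7, D=4, E=3)
step 3: fire T4:  (A=1, B=0, C=7, D=4, E=3) → (A=1, B=2, C=8, D=4, E=3)
step 4: fire T2:  (A=1, B=2, C=8, D=4, E=3) → (A=1, B=0, C=11, D=5, E=3)
step 5: fire T4:  (A=1, B=0, C=11, D=5, E=3) → (A=1, B=2, C=12, D=5, E=3)
step 6: fire T4:  (A=1, B=2, C=12, D=5, E=3) → (A=1, B=4, C=13, D=5, E=3)
step 7: fire T4:  (A=1, B=4, C=13, D=5, E=3) → (A=1, B=6, C=14, D=5, E=3)
step 8: fire T2:  (A=1, B=6, C=14, D=5, E=3) → (A=1, B=4, C=17, D=6, E=3)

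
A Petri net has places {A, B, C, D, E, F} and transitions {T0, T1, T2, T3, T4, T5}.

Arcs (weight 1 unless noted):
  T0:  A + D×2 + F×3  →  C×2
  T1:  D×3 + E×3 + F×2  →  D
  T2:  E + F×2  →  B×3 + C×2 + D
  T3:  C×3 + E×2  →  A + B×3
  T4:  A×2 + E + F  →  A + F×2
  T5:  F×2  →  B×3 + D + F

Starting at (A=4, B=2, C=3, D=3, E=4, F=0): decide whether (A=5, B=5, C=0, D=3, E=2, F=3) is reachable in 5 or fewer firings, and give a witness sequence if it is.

depth 0: 1 marking
depth 1: 2 markings reached so far
depth 2: 2 markings reached so far
(frontier empty at depth 2; search complete)
target is not among the 2 markings reachable within 5 steps

NO — not reachable within 5 firings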